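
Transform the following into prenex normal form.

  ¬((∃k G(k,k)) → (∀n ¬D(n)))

∃k ∃n (G(k,k) ∧ D(n))

Rewrite implications/biconditionals: A → B as ¬A ∨ B.
  ¬(¬(∃k G(k,k)) ∨ (∀n ¬D(n)))
Move each ¬ inward, flipping quantifiers it crosses:
  (∃k G(k,k)) ∧ (∃n D(n))
All bound variables are already distinct, so no renaming is needed.
Pull the quantifiers to the front (each side's bound variable is not free in the other side):
  ∃k ∃n (G(k,k) ∧ D(n))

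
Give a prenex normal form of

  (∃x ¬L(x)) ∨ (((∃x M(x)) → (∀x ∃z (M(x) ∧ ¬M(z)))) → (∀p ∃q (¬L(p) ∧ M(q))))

∃x ∃r ∃y ∀z ∀p ∃q (¬L(x) ∨ M(r) ∧ (¬M(y) ∨ M(z)) ∨ ¬L(p) ∧ M(q))

First replace A → B with ¬A ∨ B.
  (∃x ¬L(x)) ∨ ¬(¬(∃x M(x)) ∨ (∀x ∃z (M(x) ∧ ¬M(z)))) ∨ (∀p ∃q (¬L(p) ∧ M(q)))
Push ¬ through the quantifiers and connectives to reach negation normal form:
  (∃x ¬L(x)) ∨ (∃x M(x)) ∧ (∃x ∀z (¬M(x) ∨ M(z))) ∨ (∀p ∃q (¬L(p) ∧ M(q)))
Rename bound variables to avoid capture: x↦r, x↦y.
  (∃x ¬L(x)) ∨ (∃r M(r)) ∧ (∃y ∀z (¬M(y) ∨ M(z))) ∨ (∀p ∃q (¬L(p) ∧ M(q)))
Finally move all quantifiers to the prefix:
  ∃x ∃r ∃y ∀z ∀p ∃q (¬L(x) ∨ M(r) ∧ (¬M(y) ∨ M(z)) ∨ ¬L(p) ∧ M(q))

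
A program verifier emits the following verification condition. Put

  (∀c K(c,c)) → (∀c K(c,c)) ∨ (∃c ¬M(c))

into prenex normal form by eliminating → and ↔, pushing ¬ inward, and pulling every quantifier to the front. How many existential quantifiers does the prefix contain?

2

Rewrite implications/biconditionals: A → B as ¬A ∨ B.
  ¬(∀c K(c,c)) ∨ (∀c K(c,c)) ∨ (∃c ¬M(c))
Drive negations inward (¬∀x A ≡ ∃x ¬A, ¬∃x A ≡ ∀x ¬A, De Morgan for ∧/∨):
  (∃c ¬K(c,c)) ∨ (∀c K(c,c)) ∨ (∃c ¬M(c))
Standardize variables apart so no two quantifiers bind the same name: c↦q, c↦z1.
  (∃c ¬K(c,c)) ∨ (∀q K(q,q)) ∨ (∃z1 ¬M(z1))
Finally move all quantifiers to the prefix:
  ∃c ∀q ∃z1 (¬K(c,c) ∨ K(q,q) ∨ ¬M(z1))
The prefix is ∃c ∀q ∃z1: 1 universal, 2 existential.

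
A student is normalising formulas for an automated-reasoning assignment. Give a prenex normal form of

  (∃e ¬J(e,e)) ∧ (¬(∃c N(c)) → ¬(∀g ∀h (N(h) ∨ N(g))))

Rewrite implications/biconditionals: A → B as ¬A ∨ B.
  (∃e ¬J(e,e)) ∧ (¬¬(∃c N(c)) ∨ ¬(∀g ∀h (N(h) ∨ N(g))))
Push ¬ through the quantifiers and connectives to reach negation normal form:
  (∃e ¬J(e,e)) ∧ ((∃c N(c)) ∨ (∃g ∃h (¬N(h) ∧ ¬N(g))))
All bound variables are already distinct, so no renaming is needed.
Pull the quantifiers to the front (each side's bound variable is not free in the other side):
  ∃e ∃c ∃g ∃h (¬J(e,e) ∧ (N(c) ∨ ¬N(h) ∧ ¬N(g)))

∃e ∃c ∃g ∃h (¬J(e,e) ∧ (N(c) ∨ ¬N(h) ∧ ¬N(g)))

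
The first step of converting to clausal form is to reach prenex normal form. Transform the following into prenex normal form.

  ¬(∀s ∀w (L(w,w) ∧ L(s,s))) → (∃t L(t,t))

∀s ∀w ∃t (L(w,w) ∧ L(s,s) ∨ L(t,t))

Eliminate → and ↔ using ¬ and ∨.
  ¬¬(∀s ∀w (L(w,w) ∧ L(s,s))) ∨ (∃t L(t,t))
Push ¬ through the quantifiers and connectives to reach negation normal form:
  (∀s ∀w (L(w,w) ∧ L(s,s))) ∨ (∃t L(t,t))
Finally move all quantifiers to the prefix:
  ∀s ∀w ∃t (L(w,w) ∧ L(s,s) ∨ L(t,t))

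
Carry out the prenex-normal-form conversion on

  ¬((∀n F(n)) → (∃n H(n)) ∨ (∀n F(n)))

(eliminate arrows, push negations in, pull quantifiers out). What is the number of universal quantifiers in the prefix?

2

First replace A → B with ¬A ∨ B.
  ¬(¬(∀n F(n)) ∨ (∃n H(n)) ∨ (∀n F(n)))
Push ¬ through the quantifiers and connectives to reach negation normal form:
  (∀n F(n)) ∧ (∀n ¬H(n)) ∧ (∃n ¬F(n))
Give each quantifier a distinct variable: n↦u1, n↦y1.
  (∀n F(n)) ∧ (∀u1 ¬H(u1)) ∧ (∃y1 ¬F(y1))
Pull the quantifiers to the front (each side's bound variable is not free in the other side):
  ∀n ∀u1 ∃y1 (F(n) ∧ ¬H(u1) ∧ ¬F(y1))
The prefix is ∀n ∀u1 ∃y1: 2 universal, 1 existential.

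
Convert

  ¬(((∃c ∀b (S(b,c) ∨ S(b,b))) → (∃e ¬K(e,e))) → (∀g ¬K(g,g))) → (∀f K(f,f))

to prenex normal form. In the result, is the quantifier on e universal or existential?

First replace A → B with ¬A ∨ B.
  ¬¬(¬(¬(∃c ∀b (S(b,c) ∨ S(b,b))) ∨ (∃e ¬K(e,e))) ∨ (∀g ¬K(g,g))) ∨ (∀f K(f,f))
Push ¬ through the quantifiers and connectives to reach negation normal form:
  (∃c ∀b (S(b,c) ∨ S(b,b))) ∧ (∀e K(e,e)) ∨ (∀g ¬K(g,g)) ∨ (∀f K(f,f))
All bound variables are already distinct, so no renaming is needed.
Extract every quantifier outward, since the variables are now distinct and don't occur free across branches:
  ∃c ∀b ∀e ∀g ∀f ((S(b,c) ∨ S(b,b)) ∧ K(e,e) ∨ ¬K(g,g) ∨ K(f,f))
The quantifier ∃e sits under an odd number of negations (counting the antecedent side of each →), so it flips to ∀e.

universal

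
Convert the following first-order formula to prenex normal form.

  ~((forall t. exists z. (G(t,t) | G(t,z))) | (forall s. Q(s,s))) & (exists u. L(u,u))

Push ¬ through the quantifiers and connectives to reach negation normal form:
  (exists t. forall z. (~G(t,t) & ~G(t,z))) & (exists s. ~Q(s,s)) & (exists u. L(u,u))
All bound variables are already distinct, so no renaming is needed.
Pull the quantifiers to the front (each side's bound variable is not free in the other side):
  exists t. forall z. exists s. exists u. (~G(t,t) & ~G(t,z) & ~Q(s,s) & L(u,u))

exists t. forall z. exists s. exists u. (~G(t,t) & ~G(t,z) & ~Q(s,s) & L(u,u))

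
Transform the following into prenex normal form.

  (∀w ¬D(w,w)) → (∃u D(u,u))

∃w ∃u (D(w,w) ∨ D(u,u))

Rewrite implications/biconditionals: A → B as ¬A ∨ B.
  ¬(∀w ¬D(w,w)) ∨ (∃u D(u,u))
Move each ¬ inward, flipping quantifiers it crosses:
  (∃w D(w,w)) ∨ (∃u D(u,u))
All bound variables are already distinct, so no renaming is needed.
Extract every quantifier outward, since the variables are now distinct and don't occur free across branches:
  ∃w ∃u (D(w,w) ∨ D(u,u))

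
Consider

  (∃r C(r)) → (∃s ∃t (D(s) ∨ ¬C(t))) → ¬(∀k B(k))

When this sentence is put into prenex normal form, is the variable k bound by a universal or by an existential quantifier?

First replace A → B with ¬A ∨ B.
  ¬(∃r C(r)) ∨ ¬(∃s ∃t (D(s) ∨ ¬C(t))) ∨ ¬(∀k B(k))
Drive negations inward (¬∀x A ≡ ∃x ¬A, ¬∃x A ≡ ∀x ¬A, De Morgan for ∧/∨):
  (∀r ¬C(r)) ∨ (∀s ∀t (¬D(s) ∧ C(t))) ∨ (∃k ¬B(k))
All bound variables are already distinct, so no renaming is needed.
Finally move all quantifiers to the prefix:
  ∀r ∀s ∀t ∃k (¬C(r) ∨ ¬D(s) ∧ C(t) ∨ ¬B(k))
The quantifier ∀k sits under an odd number of negations (counting the antecedent side of each →), so it flips to ∃k.

existential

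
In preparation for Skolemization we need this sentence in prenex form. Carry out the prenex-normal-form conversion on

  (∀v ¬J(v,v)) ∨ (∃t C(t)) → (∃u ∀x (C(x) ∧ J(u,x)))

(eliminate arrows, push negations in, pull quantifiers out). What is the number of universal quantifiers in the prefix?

2

First replace A → B with ¬A ∨ B.
  ¬((∀v ¬J(v,v)) ∨ (∃t C(t))) ∨ (∃u ∀x (C(x) ∧ J(u,x)))
Drive negations inward (¬∀x A ≡ ∃x ¬A, ¬∃x A ≡ ∀x ¬A, De Morgan for ∧/∨):
  (∃v J(v,v)) ∧ (∀t ¬C(t)) ∨ (∃u ∀x (C(x) ∧ J(u,x)))
All bound variables are already distinct, so no renaming is needed.
Pull the quantifiers to the front (each side's bound variable is not free in the other side):
  ∃v ∀t ∃u ∀x (J(v,v) ∧ ¬C(t) ∨ C(x) ∧ J(u,x))
The prefix is ∃v ∀t ∃u ∀x: 2 universal, 2 existential.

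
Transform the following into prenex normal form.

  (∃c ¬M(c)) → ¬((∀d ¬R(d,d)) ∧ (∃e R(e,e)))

Eliminate → and ↔ using ¬ and ∨.
  ¬(∃c ¬M(c)) ∨ ¬((∀d ¬R(d,d)) ∧ (∃e R(e,e)))
Move each ¬ inward, flipping quantifiers it crosses:
  (∀c M(c)) ∨ (∃d R(d,d)) ∨ (∀e ¬R(e,e))
Pull the quantifiers to the front (each side's bound variable is not free in the other side):
  ∀c ∃d ∀e (M(c) ∨ R(d,d) ∨ ¬R(e,e))

∀c ∃d ∀e (M(c) ∨ R(d,d) ∨ ¬R(e,e))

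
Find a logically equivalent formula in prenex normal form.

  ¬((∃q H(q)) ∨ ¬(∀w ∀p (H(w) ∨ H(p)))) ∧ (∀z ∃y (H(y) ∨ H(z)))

Drive negations inward (¬∀x A ≡ ∃x ¬A, ¬∃x A ≡ ∀x ¬A, De Morgan for ∧/∨):
  (∀q ¬H(q)) ∧ (∀w ∀p (H(w) ∨ H(p))) ∧ (∀z ∃y (H(y) ∨ H(z)))
All bound variables are already distinct, so no renaming is needed.
Finally move all quantifiers to the prefix:
  ∀q ∀w ∀p ∀z ∃y (¬H(q) ∧ (H(w) ∨ H(p)) ∧ (H(y) ∨ H(z)))

∀q ∀w ∀p ∀z ∃y (¬H(q) ∧ (H(w) ∨ H(p)) ∧ (H(y) ∨ H(z)))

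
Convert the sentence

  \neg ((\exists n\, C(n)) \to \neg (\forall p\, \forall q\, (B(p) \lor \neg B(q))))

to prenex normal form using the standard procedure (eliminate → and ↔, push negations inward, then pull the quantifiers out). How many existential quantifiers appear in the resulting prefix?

First replace A → B with ¬A ∨ B.
  \neg (\neg (\exists n\, C(n)) \lor \neg (\forall p\, \forall q\, (B(p) \lor \neg B(q))))
Drive negations inward (¬∀x A ≡ ∃x ¬A, ¬∃x A ≡ ∀x ¬A, De Morgan for ∧/∨):
  (\exists n\, C(n)) \land (\forall p\, \forall q\, (B(p) \lor \neg B(q)))
Finally move all quantifiers to the prefix:
  \exists n\, \forall p\, \forall q\, (C(n) \land (B(p) \lor \neg B(q)))
The prefix is \exists n \forall p \forall q: 2 universal, 1 existential.

1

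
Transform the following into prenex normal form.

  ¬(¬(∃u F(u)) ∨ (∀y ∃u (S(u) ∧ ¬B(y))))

Push ¬ through the quantifiers and connectives to reach negation normal form:
  (∃u F(u)) ∧ (∃y ∀u (¬S(u) ∨ B(y)))
Give each quantifier a distinct variable: u↦z.
  (∃u F(u)) ∧ (∃y ∀z (¬S(z) ∨ B(y)))
Extract every quantifier outward, since the variables are now distinct and don't occur free across branches:
  ∃u ∃y ∀z (F(u) ∧ (¬S(z) ∨ B(y)))

∃u ∃y ∀z (F(u) ∧ (¬S(z) ∨ B(y)))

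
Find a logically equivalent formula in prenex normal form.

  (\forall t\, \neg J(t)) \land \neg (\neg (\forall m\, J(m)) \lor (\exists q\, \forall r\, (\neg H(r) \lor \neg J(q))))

\forall t\, \forall m\, \forall q\, \exists r\, (\neg J(t) \land J(m) \land H(r) \land J(q))

Push ¬ through the quantifiers and connectives to reach negation normal form:
  (\forall t\, \neg J(t)) \land (\forall m\, J(m)) \land (\forall q\, \exists r\, (H(r) \land J(q)))
Finally move all quantifiers to the prefix:
  \forall t\, \forall m\, \forall q\, \exists r\, (\neg J(t) \land J(m) \land H(r) \land J(q))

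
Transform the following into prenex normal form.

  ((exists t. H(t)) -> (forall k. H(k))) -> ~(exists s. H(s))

Eliminate → and ↔ using ¬ and ∨.
  ~(~(exists t. H(t)) | (forall k. H(k))) | ~(exists s. H(s))
Move each ¬ inward, flipping quantifiers it crosses:
  (exists t. H(t)) & (exists k. ~H(k)) | (forall s. ~H(s))
All bound variables are already distinct, so no renaming is needed.
Pull the quantifiers to the front (each side's bound variable is not free in the other side):
  exists t. exists k. forall s. (H(t) & ~H(k) | ~H(s))

exists t. exists k. forall s. (H(t) & ~H(k) | ~H(s))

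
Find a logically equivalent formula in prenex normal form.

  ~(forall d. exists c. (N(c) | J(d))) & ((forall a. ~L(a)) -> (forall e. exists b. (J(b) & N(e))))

exists d. forall c. exists a. forall e. exists b. (~N(c) & ~J(d) & (L(a) | J(b) & N(e)))

First replace A → B with ¬A ∨ B.
  ~(forall d. exists c. (N(c) | J(d))) & (~(forall a. ~L(a)) | (forall e. exists b. (J(b) & N(e))))
Drive negations inward (¬∀x A ≡ ∃x ¬A, ¬∃x A ≡ ∀x ¬A, De Morgan for ∧/∨):
  (exists d. forall c. (~N(c) & ~J(d))) & ((exists a. L(a)) | (forall e. exists b. (J(b) & N(e))))
All bound variables are already distinct, so no renaming is needed.
Extract every quantifier outward, since the variables are now distinct and don't occur free across branches:
  exists d. forall c. exists a. forall e. exists b. (~N(c) & ~J(d) & (L(a) | J(b) & N(e)))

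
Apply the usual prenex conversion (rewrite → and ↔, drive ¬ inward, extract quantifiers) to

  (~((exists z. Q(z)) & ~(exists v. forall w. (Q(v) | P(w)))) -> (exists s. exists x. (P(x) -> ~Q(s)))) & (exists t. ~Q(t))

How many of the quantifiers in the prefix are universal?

1

Rewrite implications/biconditionals: A → B as ¬A ∨ B.
  (~~((exists z. Q(z)) & ~(exists v. forall w. (Q(v) | P(w)))) | (exists s. exists x. (~P(x) | ~Q(s)))) & (exists t. ~Q(t))
Push ¬ through the quantifiers and connectives to reach negation normal form:
  ((exists z. Q(z)) & (forall v. exists w. (~Q(v) & ~P(w))) | (exists s. exists x. (~P(x) | ~Q(s)))) & (exists t. ~Q(t))
Pull the quantifiers to the front (each side's bound variable is not free in the other side):
  exists z. forall v. exists w. exists s. exists x. exists t. ((Q(z) & ~Q(v) & ~P(w) | ~P(x) | ~Q(s)) & ~Q(t))
The prefix is exists z forall v exists w exists s exists x exists t: 1 universal, 5 existential.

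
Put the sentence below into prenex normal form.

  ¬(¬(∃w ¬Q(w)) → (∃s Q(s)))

∀w ∀s (Q(w) ∧ ¬Q(s))

First replace A → B with ¬A ∨ B.
  ¬(¬¬(∃w ¬Q(w)) ∨ (∃s Q(s)))
Move each ¬ inward, flipping quantifiers it crosses:
  (∀w Q(w)) ∧ (∀s ¬Q(s))
Pull the quantifiers to the front (each side's bound variable is not free in the other side):
  ∀w ∀s (Q(w) ∧ ¬Q(s))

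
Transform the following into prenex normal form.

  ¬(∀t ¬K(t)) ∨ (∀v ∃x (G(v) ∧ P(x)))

∃t ∀v ∃x (K(t) ∨ G(v) ∧ P(x))

Drive negations inward (¬∀x A ≡ ∃x ¬A, ¬∃x A ≡ ∀x ¬A, De Morgan for ∧/∨):
  (∃t K(t)) ∨ (∀v ∃x (G(v) ∧ P(x)))
All bound variables are already distinct, so no renaming is needed.
Extract every quantifier outward, since the variables are now distinct and don't occur free across branches:
  ∃t ∀v ∃x (K(t) ∨ G(v) ∧ P(x))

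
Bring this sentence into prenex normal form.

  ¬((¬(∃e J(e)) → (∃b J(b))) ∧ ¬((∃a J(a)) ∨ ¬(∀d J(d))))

First replace A → B with ¬A ∨ B.
  ¬((¬¬(∃e J(e)) ∨ (∃b J(b))) ∧ ¬((∃a J(a)) ∨ ¬(∀d J(d))))
Push ¬ through the quantifiers and connectives to reach negation normal form:
  (∀e ¬J(e)) ∧ (∀b ¬J(b)) ∨ (∃a J(a)) ∨ (∃d ¬J(d))
All bound variables are already distinct, so no renaming is needed.
Pull the quantifiers to the front (each side's bound variable is not free in the other side):
  ∀e ∀b ∃a ∃d (¬J(e) ∧ ¬J(b) ∨ J(a) ∨ ¬J(d))

∀e ∀b ∃a ∃d (¬J(e) ∧ ¬J(b) ∨ J(a) ∨ ¬J(d))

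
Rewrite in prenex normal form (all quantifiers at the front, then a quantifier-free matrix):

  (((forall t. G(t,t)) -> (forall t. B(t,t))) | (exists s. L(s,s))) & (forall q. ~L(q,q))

Rewrite implications/biconditionals: A → B as ¬A ∨ B.
  (~(forall t. G(t,t)) | (forall t. B(t,t)) | (exists s. L(s,s))) & (forall q. ~L(q,q))
Push ¬ through the quantifiers and connectives to reach negation normal form:
  ((exists t. ~G(t,t)) | (forall t. B(t,t)) | (exists s. L(s,s))) & (forall q. ~L(q,q))
Standardize variables apart so no two quantifiers bind the same name: t↦b.
  ((exists t. ~G(t,t)) | (forall b. B(b,b)) | (exists s. L(s,s))) & (forall q. ~L(q,q))
Finally move all quantifiers to the prefix:
  exists t. forall b. exists s. forall q. ((~G(t,t) | B(b,b) | L(s,s)) & ~L(q,q))

exists t. forall b. exists s. forall q. ((~G(t,t) | B(b,b) | L(s,s)) & ~L(q,q))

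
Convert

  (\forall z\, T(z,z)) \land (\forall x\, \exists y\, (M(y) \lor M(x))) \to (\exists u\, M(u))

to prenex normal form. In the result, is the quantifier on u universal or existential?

existential

Rewrite implications/biconditionals: A → B as ¬A ∨ B.
  \neg ((\forall z\, T(z,z)) \land (\forall x\, \exists y\, (M(y) \lor M(x)))) \lor (\exists u\, M(u))
Push ¬ through the quantifiers and connectives to reach negation normal form:
  (\exists z\, \neg T(z,z)) \lor (\exists x\, \forall y\, (\neg M(y) \land \neg M(x))) \lor (\exists u\, M(u))
All bound variables are already distinct, so no renaming is needed.
Extract every quantifier outward, since the variables are now distinct and don't occur free across branches:
  \exists z\, \exists x\, \forall y\, \exists u\, (\neg T(z,z) \lor \neg M(y) \land \neg M(x) \lor M(u))
The quantifier \exists u sits under an even number of negations (counting the antecedent side of each →), so it remains existential.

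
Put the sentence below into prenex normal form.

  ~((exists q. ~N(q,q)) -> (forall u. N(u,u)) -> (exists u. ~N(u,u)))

Rewrite implications/biconditionals: A → B as ¬A ∨ B.
  ~(~(exists q. ~N(q,q)) | ~(forall u. N(u,u)) | (exists u. ~N(u,u)))
Push ¬ through the quantifiers and connectives to reach negation normal form:
  (exists q. ~N(q,q)) & (forall u. N(u,u)) & (forall u. N(u,u))
Give each quantifier a distinct variable: u↦w1.
  (exists q. ~N(q,q)) & (forall u. N(u,u)) & (forall w1. N(w1,w1))
Finally move all quantifiers to the prefix:
  exists q. forall u. forall w1. (~N(q,q) & N(u,u) & N(w1,w1))

exists q. forall u. forall w1. (~N(q,q) & N(u,u) & N(w1,w1))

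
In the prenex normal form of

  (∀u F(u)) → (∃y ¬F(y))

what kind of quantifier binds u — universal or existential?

existential

Rewrite implications/biconditionals: A → B as ¬A ∨ B.
  ¬(∀u F(u)) ∨ (∃y ¬F(y))
Move each ¬ inward, flipping quantifiers it crosses:
  (∃u ¬F(u)) ∨ (∃y ¬F(y))
All bound variables are already distinct, so no renaming is needed.
Extract every quantifier outward, since the variables are now distinct and don't occur free across branches:
  ∃u ∃y (¬F(u) ∨ ¬F(y))
The quantifier ∀u sits under an odd number of negations (counting the antecedent side of each →), so it flips to ∃u.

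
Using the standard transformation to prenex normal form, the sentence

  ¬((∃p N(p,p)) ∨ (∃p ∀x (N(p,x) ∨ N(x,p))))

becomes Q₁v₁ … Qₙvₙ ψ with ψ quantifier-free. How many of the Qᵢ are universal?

2

Push ¬ through the quantifiers and connectives to reach negation normal form:
  (∀p ¬N(p,p)) ∧ (∀p ∃x (¬N(p,x) ∧ ¬N(x,p)))
Give each quantifier a distinct variable: p↦s.
  (∀p ¬N(p,p)) ∧ (∀s ∃x (¬N(s,x) ∧ ¬N(x,s)))
Extract every quantifier outward, since the variables are now distinct and don't occur free across branches:
  ∀p ∀s ∃x (¬N(p,p) ∧ ¬N(s,x) ∧ ¬N(x,s))
The prefix is ∀p ∀s ∃x: 2 universal, 1 existential.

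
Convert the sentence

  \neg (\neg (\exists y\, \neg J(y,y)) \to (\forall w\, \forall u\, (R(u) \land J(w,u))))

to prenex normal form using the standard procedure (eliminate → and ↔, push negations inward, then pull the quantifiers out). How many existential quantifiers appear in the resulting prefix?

Rewrite implications/biconditionals: A → B as ¬A ∨ B.
  \neg (\neg \neg (\exists y\, \neg J(y,y)) \lor (\forall w\, \forall u\, (R(u) \land J(w,u))))
Push ¬ through the quantifiers and connectives to reach negation normal form:
  (\forall y\, J(y,y)) \land (\exists w\, \exists u\, (\neg R(u) \lor \neg J(w,u)))
Finally move all quantifiers to the prefix:
  \forall y\, \exists w\, \exists u\, (J(y,y) \land (\neg R(u) \lor \neg J(w,u)))
The prefix is \forall y \exists w \exists u: 1 universal, 2 existential.

2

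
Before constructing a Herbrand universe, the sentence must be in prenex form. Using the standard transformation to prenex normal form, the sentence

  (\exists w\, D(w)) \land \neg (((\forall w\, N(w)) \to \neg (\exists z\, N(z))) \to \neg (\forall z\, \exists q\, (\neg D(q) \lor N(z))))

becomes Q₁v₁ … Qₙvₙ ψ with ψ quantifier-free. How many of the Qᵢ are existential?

3

Eliminate → and ↔ using ¬ and ∨.
  (\exists w\, D(w)) \land \neg (\neg (\neg (\forall w\, N(w)) \lor \neg (\exists z\, N(z))) \lor \neg (\forall z\, \exists q\, (\neg D(q) \lor N(z))))
Move each ¬ inward, flipping quantifiers it crosses:
  (\exists w\, D(w)) \land ((\exists w\, \neg N(w)) \lor (\forall z\, \neg N(z))) \land (\forall z\, \exists q\, (\neg D(q) \lor N(z)))
Rename bound variables to avoid capture: w↦v1, z↦c.
  (\exists w\, D(w)) \land ((\exists v1\, \neg N(v1)) \lor (\forall z\, \neg N(z))) \land (\forall c\, \exists q\, (\neg D(q) \lor N(c)))
Finally move all quantifiers to the prefix:
  \exists w\, \exists v1\, \forall z\, \forall c\, \exists q\, (D(w) \land (\neg N(v1) \lor \neg N(z)) \land (\neg D(q) \lor N(c)))
The prefix is \exists w \exists v1 \forall z \forall c \exists q: 2 universal, 3 existential.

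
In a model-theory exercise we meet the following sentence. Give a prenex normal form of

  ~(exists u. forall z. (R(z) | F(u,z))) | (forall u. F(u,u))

forall u. exists z. forall u1. (~R(z) & ~F(u,z) | F(u1,u1))

Move each ¬ inward, flipping quantifiers it crosses:
  (forall u. exists z. (~R(z) & ~F(u,z))) | (forall u. F(u,u))
Rename bound variables to avoid capture: u↦u1.
  (forall u. exists z. (~R(z) & ~F(u,z))) | (forall u1. F(u1,u1))
Extract every quantifier outward, since the variables are now distinct and don't occur free across branches:
  forall u. exists z. forall u1. (~R(z) & ~F(u,z) | F(u1,u1))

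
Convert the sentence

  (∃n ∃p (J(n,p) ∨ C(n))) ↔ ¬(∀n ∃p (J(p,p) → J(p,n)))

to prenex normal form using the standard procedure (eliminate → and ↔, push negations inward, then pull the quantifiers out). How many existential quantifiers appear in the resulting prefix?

4

Rewrite implications/biconditionals: A → B as ¬A ∨ B; A ↔ B as (¬A ∨ B) ∧ (¬B ∨ A).
  (¬(∃n ∃p (J(n,p) ∨ C(n))) ∨ ¬(∀n ∃p (¬J(p,p) ∨ J(p,n)))) ∧ (¬¬(∀n ∃p (¬J(p,p) ∨ J(p,n))) ∨ (∃n ∃p (J(n,p) ∨ C(n))))
Move each ¬ inward, flipping quantifiers it crosses:
  ((∀n ∀p (¬J(n,p) ∧ ¬C(n))) ∨ (∃n ∀p (J(p,p) ∧ ¬J(p,n)))) ∧ ((∀n ∃p (¬J(p,p) ∨ J(p,n))) ∨ (∃n ∃p (J(n,p) ∨ C(n))))
Give each quantifier a distinct variable: n↦b, p↦r, n↦y1, p↦z1, n↦w, p↦a.
  ((∀n ∀p (¬J(n,p) ∧ ¬C(n))) ∨ (∃b ∀r (J(r,r) ∧ ¬J(r,b)))) ∧ ((∀y1 ∃z1 (¬J(z1,z1) ∨ J(z1,y1))) ∨ (∃w ∃a (J(w,a) ∨ C(w))))
Extract every quantifier outward, since the variables are now distinct and don't occur free across branches:
  ∀n ∀p ∃b ∀r ∀y1 ∃z1 ∃w ∃a ((¬J(n,p) ∧ ¬C(n) ∨ J(r,r) ∧ ¬J(r,b)) ∧ (¬J(z1,z1) ∨ J(z1,y1) ∨ J(w,a) ∨ C(w)))
The prefix is ∀n ∀p ∃b ∀r ∀y1 ∃z1 ∃w ∃a: 4 universal, 4 existential.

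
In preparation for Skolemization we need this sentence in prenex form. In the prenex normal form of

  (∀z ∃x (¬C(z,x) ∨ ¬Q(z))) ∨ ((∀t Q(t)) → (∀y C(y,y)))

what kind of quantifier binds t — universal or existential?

Rewrite implications/biconditionals: A → B as ¬A ∨ B.
  (∀z ∃x (¬C(z,x) ∨ ¬Q(z))) ∨ ¬(∀t Q(t)) ∨ (∀y C(y,y))
Move each ¬ inward, flipping quantifiers it crosses:
  (∀z ∃x (¬C(z,x) ∨ ¬Q(z))) ∨ (∃t ¬Q(t)) ∨ (∀y C(y,y))
Finally move all quantifiers to the prefix:
  ∀z ∃x ∃t ∀y (¬C(z,x) ∨ ¬Q(z) ∨ ¬Q(t) ∨ C(y,y))
The quantifier ∀t sits under an odd number of negations (counting the antecedent side of each →), so it flips to ∃t.

existential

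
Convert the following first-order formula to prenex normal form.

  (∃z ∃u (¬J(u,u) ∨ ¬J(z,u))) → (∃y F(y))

Rewrite implications/biconditionals: A → B as ¬A ∨ B.
  ¬(∃z ∃u (¬J(u,u) ∨ ¬J(z,u))) ∨ (∃y F(y))
Move each ¬ inward, flipping quantifiers it crosses:
  (∀z ∀u (J(u,u) ∧ J(z,u))) ∨ (∃y F(y))
Extract every quantifier outward, since the variables are now distinct and don't occur free across branches:
  ∀z ∀u ∃y (J(u,u) ∧ J(z,u) ∨ F(y))

∀z ∀u ∃y (J(u,u) ∧ J(z,u) ∨ F(y))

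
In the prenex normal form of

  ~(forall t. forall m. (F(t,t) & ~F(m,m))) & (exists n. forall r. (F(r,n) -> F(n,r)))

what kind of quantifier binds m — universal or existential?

Rewrite implications/biconditionals: A → B as ¬A ∨ B.
  ~(forall t. forall m. (F(t,t) & ~F(m,m))) & (exists n. forall r. (~F(r,n) | F(n,r)))
Drive negations inward (¬∀x A ≡ ∃x ¬A, ¬∃x A ≡ ∀x ¬A, De Morgan for ∧/∨):
  (exists t. exists m. (~F(t,t) | F(m,m))) & (exists n. forall r. (~F(r,n) | F(n,r)))
All bound variables are already distinct, so no renaming is needed.
Pull the quantifiers to the front (each side's bound variable is not free in the other side):
  exists t. exists m. exists n. forall r. ((~F(t,t) | F(m,m)) & (~F(r,n) | F(n,r)))
The quantifier forall m sits under an odd number of negations (counting the antecedent side of each →), so it flips to exists m.

existential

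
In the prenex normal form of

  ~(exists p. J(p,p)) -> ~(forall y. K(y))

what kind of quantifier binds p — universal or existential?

Eliminate → and ↔ using ¬ and ∨.
  ~~(exists p. J(p,p)) | ~(forall y. K(y))
Drive negations inward (¬∀x A ≡ ∃x ¬A, ¬∃x A ≡ ∀x ¬A, De Morgan for ∧/∨):
  (exists p. J(p,p)) | (exists y. ~K(y))
Extract every quantifier outward, since the variables are now distinct and don't occur free across branches:
  exists p. exists y. (J(p,p) | ~K(y))
The quantifier exists p sits under an even number of negations (counting the antecedent side of each →), so it remains existential.

existential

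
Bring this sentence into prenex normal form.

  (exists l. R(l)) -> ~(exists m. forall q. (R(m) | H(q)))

forall l. forall m. exists q. (~R(l) | ~R(m) & ~H(q))

Rewrite implications/biconditionals: A → B as ¬A ∨ B.
  ~(exists l. R(l)) | ~(exists m. forall q. (R(m) | H(q)))
Push ¬ through the quantifiers and connectives to reach negation normal form:
  (forall l. ~R(l)) | (forall m. exists q. (~R(m) & ~H(q)))
All bound variables are already distinct, so no renaming is needed.
Extract every quantifier outward, since the variables are now distinct and don't occur free across branches:
  forall l. forall m. exists q. (~R(l) | ~R(m) & ~H(q))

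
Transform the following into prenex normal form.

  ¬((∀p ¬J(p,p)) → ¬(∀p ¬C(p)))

Rewrite implications/biconditionals: A → B as ¬A ∨ B.
  ¬(¬(∀p ¬J(p,p)) ∨ ¬(∀p ¬C(p)))
Push ¬ through the quantifiers and connectives to reach negation normal form:
  (∀p ¬J(p,p)) ∧ (∀p ¬C(p))
Rename bound variables to avoid capture: p↦v.
  (∀p ¬J(p,p)) ∧ (∀v ¬C(v))
Finally move all quantifiers to the prefix:
  ∀p ∀v (¬J(p,p) ∧ ¬C(v))

∀p ∀v (¬J(p,p) ∧ ¬C(v))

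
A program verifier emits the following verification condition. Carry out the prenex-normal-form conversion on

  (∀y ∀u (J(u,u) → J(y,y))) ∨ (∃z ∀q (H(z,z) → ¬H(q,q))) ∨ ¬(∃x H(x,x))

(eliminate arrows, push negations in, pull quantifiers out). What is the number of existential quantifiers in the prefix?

Rewrite implications/biconditionals: A → B as ¬A ∨ B.
  (∀y ∀u (¬J(u,u) ∨ J(y,y))) ∨ (∃z ∀q (¬H(z,z) ∨ ¬H(q,q))) ∨ ¬(∃x H(x,x))
Drive negations inward (¬∀x A ≡ ∃x ¬A, ¬∃x A ≡ ∀x ¬A, De Morgan for ∧/∨):
  (∀y ∀u (¬J(u,u) ∨ J(y,y))) ∨ (∃z ∀q (¬H(z,z) ∨ ¬H(q,q))) ∨ (∀x ¬H(x,x))
All bound variables are already distinct, so no renaming is needed.
Extract every quantifier outward, since the variables are now distinct and don't occur free across branches:
  ∀y ∀u ∃z ∀q ∀x (¬J(u,u) ∨ J(y,y) ∨ ¬H(z,z) ∨ ¬H(q,q) ∨ ¬H(x,x))
The prefix is ∀y ∀u ∃z ∀q ∀x: 4 universal, 1 existential.

1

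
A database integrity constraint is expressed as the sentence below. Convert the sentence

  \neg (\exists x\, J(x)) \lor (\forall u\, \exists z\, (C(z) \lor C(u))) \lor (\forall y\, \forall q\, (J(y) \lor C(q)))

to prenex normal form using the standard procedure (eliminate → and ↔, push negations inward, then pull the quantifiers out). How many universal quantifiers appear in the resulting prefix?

Move each ¬ inward, flipping quantifiers it crosses:
  (\forall x\, \neg J(x)) \lor (\forall u\, \exists z\, (C(z) \lor C(u))) \lor (\forall y\, \forall q\, (J(y) \lor C(q)))
Extract every quantifier outward, since the variables are now distinct and don't occur free across branches:
  \forall x\, \forall u\, \exists z\, \forall y\, \forall q\, (\neg J(x) \lor C(z) \lor C(u) \lor J(y) \lor C(q))
The prefix is \forall x \forall u \exists z \forall y \forall q: 4 universal, 1 existential.

4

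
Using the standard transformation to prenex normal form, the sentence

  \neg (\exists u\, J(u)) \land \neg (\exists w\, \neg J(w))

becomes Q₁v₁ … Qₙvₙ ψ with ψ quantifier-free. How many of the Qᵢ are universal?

2

Drive negations inward (¬∀x A ≡ ∃x ¬A, ¬∃x A ≡ ∀x ¬A, De Morgan for ∧/∨):
  (\forall u\, \neg J(u)) \land (\forall w\, J(w))
Pull the quantifiers to the front (each side's bound variable is not free in the other side):
  \forall u\, \forall w\, (\neg J(u) \land J(w))
The prefix is \forall u \forall w: 2 universal, 0 existential.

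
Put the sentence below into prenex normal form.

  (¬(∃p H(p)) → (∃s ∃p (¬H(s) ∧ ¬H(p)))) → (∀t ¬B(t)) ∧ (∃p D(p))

∀p ∀s ∀u1 ∀t ∃v1 (¬H(p) ∧ (H(s) ∨ H(u1)) ∨ ¬B(t) ∧ D(v1))

Rewrite implications/biconditionals: A → B as ¬A ∨ B.
  ¬(¬¬(∃p H(p)) ∨ (∃s ∃p (¬H(s) ∧ ¬H(p)))) ∨ (∀t ¬B(t)) ∧ (∃p D(p))
Push ¬ through the quantifiers and connectives to reach negation normal form:
  (∀p ¬H(p)) ∧ (∀s ∀p (H(s) ∨ H(p))) ∨ (∀t ¬B(t)) ∧ (∃p D(p))
Rename bound variables to avoid capture: p↦u1, p↦v1.
  (∀p ¬H(p)) ∧ (∀s ∀u1 (H(s) ∨ H(u1))) ∨ (∀t ¬B(t)) ∧ (∃v1 D(v1))
Finally move all quantifiers to the prefix:
  ∀p ∀s ∀u1 ∀t ∃v1 (¬H(p) ∧ (H(s) ∨ H(u1)) ∨ ¬B(t) ∧ D(v1))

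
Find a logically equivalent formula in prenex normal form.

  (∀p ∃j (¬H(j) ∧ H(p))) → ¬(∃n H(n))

Eliminate → and ↔ using ¬ and ∨.
  ¬(∀p ∃j (¬H(j) ∧ H(p))) ∨ ¬(∃n H(n))
Drive negations inward (¬∀x A ≡ ∃x ¬A, ¬∃x A ≡ ∀x ¬A, De Morgan for ∧/∨):
  (∃p ∀j (H(j) ∨ ¬H(p))) ∨ (∀n ¬H(n))
All bound variables are already distinct, so no renaming is needed.
Extract every quantifier outward, since the variables are now distinct and don't occur free across branches:
  ∃p ∀j ∀n (H(j) ∨ ¬H(p) ∨ ¬H(n))

∃p ∀j ∀n (H(j) ∨ ¬H(p) ∨ ¬H(n))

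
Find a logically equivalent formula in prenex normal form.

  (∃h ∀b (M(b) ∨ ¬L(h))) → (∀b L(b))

First replace A → B with ¬A ∨ B.
  ¬(∃h ∀b (M(b) ∨ ¬L(h))) ∨ (∀b L(b))
Push ¬ through the quantifiers and connectives to reach negation normal form:
  (∀h ∃b (¬M(b) ∧ L(h))) ∨ (∀b L(b))
Standardize variables apart so no two quantifiers bind the same name: b↦u1.
  (∀h ∃b (¬M(b) ∧ L(h))) ∨ (∀u1 L(u1))
Finally move all quantifiers to the prefix:
  ∀h ∃b ∀u1 (¬M(b) ∧ L(h) ∨ L(u1))

∀h ∃b ∀u1 (¬M(b) ∧ L(h) ∨ L(u1))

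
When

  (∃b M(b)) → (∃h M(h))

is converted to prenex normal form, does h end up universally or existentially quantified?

existential

Eliminate → and ↔ using ¬ and ∨.
  ¬(∃b M(b)) ∨ (∃h M(h))
Drive negations inward (¬∀x A ≡ ∃x ¬A, ¬∃x A ≡ ∀x ¬A, De Morgan for ∧/∨):
  (∀b ¬M(b)) ∨ (∃h M(h))
All bound variables are already distinct, so no renaming is needed.
Finally move all quantifiers to the prefix:
  ∀b ∃h (¬M(b) ∨ M(h))
The quantifier ∃h sits under an even number of negations (counting the antecedent side of each →), so it remains existential.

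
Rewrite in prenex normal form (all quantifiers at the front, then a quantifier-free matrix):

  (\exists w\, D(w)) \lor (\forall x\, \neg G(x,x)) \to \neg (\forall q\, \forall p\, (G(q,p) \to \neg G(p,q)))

\forall w\, \exists x\, \exists q\, \exists p\, (\neg D(w) \land G(x,x) \lor G(q,p) \land G(p,q))

Rewrite implications/biconditionals: A → B as ¬A ∨ B.
  \neg ((\exists w\, D(w)) \lor (\forall x\, \neg G(x,x))) \lor \neg (\forall q\, \forall p\, (\neg G(q,p) \lor \neg G(p,q)))
Drive negations inward (¬∀x A ≡ ∃x ¬A, ¬∃x A ≡ ∀x ¬A, De Morgan for ∧/∨):
  (\forall w\, \neg D(w)) \land (\exists x\, G(x,x)) \lor (\exists q\, \exists p\, (G(q,p) \land G(p,q)))
Extract every quantifier outward, since the variables are now distinct and don't occur free across branches:
  \forall w\, \exists x\, \exists q\, \exists p\, (\neg D(w) \land G(x,x) \lor G(q,p) \land G(p,q))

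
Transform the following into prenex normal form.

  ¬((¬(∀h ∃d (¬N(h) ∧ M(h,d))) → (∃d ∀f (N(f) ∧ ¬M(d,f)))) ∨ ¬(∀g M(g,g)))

∃h ∀d ∀r ∃f ∀g ((N(h) ∨ ¬M(h,d)) ∧ (¬N(f) ∨ M(r,f)) ∧ M(g,g))

Eliminate → and ↔ using ¬ and ∨.
  ¬(¬¬(∀h ∃d (¬N(h) ∧ M(h,d))) ∨ (∃d ∀f (N(f) ∧ ¬M(d,f))) ∨ ¬(∀g M(g,g)))
Drive negations inward (¬∀x A ≡ ∃x ¬A, ¬∃x A ≡ ∀x ¬A, De Morgan for ∧/∨):
  (∃h ∀d (N(h) ∨ ¬M(h,d))) ∧ (∀d ∃f (¬N(f) ∨ M(d,f))) ∧ (∀g M(g,g))
Standardize variables apart so no two quantifiers bind the same name: d↦r.
  (∃h ∀d (N(h) ∨ ¬M(h,d))) ∧ (∀r ∃f (¬N(f) ∨ M(r,f))) ∧ (∀g M(g,g))
Extract every quantifier outward, since the variables are now distinct and don't occur free across branches:
  ∃h ∀d ∀r ∃f ∀g ((N(h) ∨ ¬M(h,d)) ∧ (¬N(f) ∨ M(r,f)) ∧ M(g,g))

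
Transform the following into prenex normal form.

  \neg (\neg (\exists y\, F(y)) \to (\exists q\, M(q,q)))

\forall y\, \forall q\, (\neg F(y) \land \neg M(q,q))

Rewrite implications/biconditionals: A → B as ¬A ∨ B.
  \neg (\neg \neg (\exists y\, F(y)) \lor (\exists q\, M(q,q)))
Move each ¬ inward, flipping quantifiers it crosses:
  (\forall y\, \neg F(y)) \land (\forall q\, \neg M(q,q))
Finally move all quantifiers to the prefix:
  \forall y\, \forall q\, (\neg F(y) \land \neg M(q,q))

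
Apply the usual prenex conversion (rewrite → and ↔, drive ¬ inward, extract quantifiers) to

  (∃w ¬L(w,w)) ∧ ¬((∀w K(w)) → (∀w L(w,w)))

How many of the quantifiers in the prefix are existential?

2

Rewrite implications/biconditionals: A → B as ¬A ∨ B.
  (∃w ¬L(w,w)) ∧ ¬(¬(∀w K(w)) ∨ (∀w L(w,w)))
Drive negations inward (¬∀x A ≡ ∃x ¬A, ¬∃x A ≡ ∀x ¬A, De Morgan for ∧/∨):
  (∃w ¬L(w,w)) ∧ (∀w K(w)) ∧ (∃w ¬L(w,w))
Standardize variables apart so no two quantifiers bind the same name: w↦z, w↦x1.
  (∃w ¬L(w,w)) ∧ (∀z K(z)) ∧ (∃x1 ¬L(x1,x1))
Extract every quantifier outward, since the variables are now distinct and don't occur free across branches:
  ∃w ∀z ∃x1 (¬L(w,w) ∧ K(z) ∧ ¬L(x1,x1))
The prefix is ∃w ∀z ∃x1: 1 universal, 2 existential.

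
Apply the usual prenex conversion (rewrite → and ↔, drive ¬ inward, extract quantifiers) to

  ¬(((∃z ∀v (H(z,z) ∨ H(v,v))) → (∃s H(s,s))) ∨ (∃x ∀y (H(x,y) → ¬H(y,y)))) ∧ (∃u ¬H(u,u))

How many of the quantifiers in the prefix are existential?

Rewrite implications/biconditionals: A → B as ¬A ∨ B.
  ¬(¬(∃z ∀v (H(z,z) ∨ H(v,v))) ∨ (∃s H(s,s)) ∨ (∃x ∀y (¬H(x,y) ∨ ¬H(y,y)))) ∧ (∃u ¬H(u,u))
Drive negations inward (¬∀x A ≡ ∃x ¬A, ¬∃x A ≡ ∀x ¬A, De Morgan for ∧/∨):
  (∃z ∀v (H(z,z) ∨ H(v,v))) ∧ (∀s ¬H(s,s)) ∧ (∀x ∃y (H(x,y) ∧ H(y,y))) ∧ (∃u ¬H(u,u))
All bound variables are already distinct, so no renaming is needed.
Finally move all quantifiers to the prefix:
  ∃z ∀v ∀s ∀x ∃y ∃u ((H(z,z) ∨ H(v,v)) ∧ ¬H(s,s) ∧ H(x,y) ∧ H(y,y) ∧ ¬H(u,u))
The prefix is ∃z ∀v ∀s ∀x ∃y ∃u: 3 universal, 3 existential.

3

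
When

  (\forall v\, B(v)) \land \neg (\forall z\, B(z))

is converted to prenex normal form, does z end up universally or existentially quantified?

existential

Push ¬ through the quantifiers and connectives to reach negation normal form:
  (\forall v\, B(v)) \land (\exists z\, \neg B(z))
All bound variables are already distinct, so no renaming is needed.
Pull the quantifiers to the front (each side's bound variable is not free in the other side):
  \forall v\, \exists z\, (B(v) \land \neg B(z))
The quantifier \forall z sits under an odd number of negations, so it flips to \exists z.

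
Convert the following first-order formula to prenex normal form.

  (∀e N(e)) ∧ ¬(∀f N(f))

∀e ∃f (N(e) ∧ ¬N(f))

Push ¬ through the quantifiers and connectives to reach negation normal form:
  (∀e N(e)) ∧ (∃f ¬N(f))
Finally move all quantifiers to the prefix:
  ∀e ∃f (N(e) ∧ ¬N(f))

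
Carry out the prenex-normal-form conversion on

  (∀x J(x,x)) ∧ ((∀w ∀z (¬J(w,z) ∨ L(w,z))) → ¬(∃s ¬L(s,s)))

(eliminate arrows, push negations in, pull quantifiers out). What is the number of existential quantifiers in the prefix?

Eliminate → and ↔ using ¬ and ∨.
  (∀x J(x,x)) ∧ (¬(∀w ∀z (¬J(w,z) ∨ L(w,z))) ∨ ¬(∃s ¬L(s,s)))
Drive negations inward (¬∀x A ≡ ∃x ¬A, ¬∃x A ≡ ∀x ¬A, De Morgan for ∧/∨):
  (∀x J(x,x)) ∧ ((∃w ∃z (J(w,z) ∧ ¬L(w,z))) ∨ (∀s L(s,s)))
Finally move all quantifiers to the prefix:
  ∀x ∃w ∃z ∀s (J(x,x) ∧ (J(w,z) ∧ ¬L(w,z) ∨ L(s,s)))
The prefix is ∀x ∃w ∃z ∀s: 2 universal, 2 existential.

2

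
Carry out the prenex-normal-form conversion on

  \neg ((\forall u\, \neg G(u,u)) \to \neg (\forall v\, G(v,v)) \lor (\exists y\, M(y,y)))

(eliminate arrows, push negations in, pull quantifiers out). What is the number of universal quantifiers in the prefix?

Rewrite implications/biconditionals: A → B as ¬A ∨ B.
  \neg (\neg (\forall u\, \neg G(u,u)) \lor \neg (\forall v\, G(v,v)) \lor (\exists y\, M(y,y)))
Drive negations inward (¬∀x A ≡ ∃x ¬A, ¬∃x A ≡ ∀x ¬A, De Morgan for ∧/∨):
  (\forall u\, \neg G(u,u)) \land (\forall v\, G(v,v)) \land (\forall y\, \neg M(y,y))
Pull the quantifiers to the front (each side's bound variable is not free in the other side):
  \forall u\, \forall v\, \forall y\, (\neg G(u,u) \land G(v,v) \land \neg M(y,y))
The prefix is \forall u \forall v \forall y: 3 universal, 0 existential.

3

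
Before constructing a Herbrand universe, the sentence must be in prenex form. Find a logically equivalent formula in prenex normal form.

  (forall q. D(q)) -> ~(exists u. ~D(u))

Rewrite implications/biconditionals: A → B as ¬A ∨ B.
  ~(forall q. D(q)) | ~(exists u. ~D(u))
Drive negations inward (¬∀x A ≡ ∃x ¬A, ¬∃x A ≡ ∀x ¬A, De Morgan for ∧/∨):
  (exists q. ~D(q)) | (forall u. D(u))
Finally move all quantifiers to the prefix:
  exists q. forall u. (~D(q) | D(u))

exists q. forall u. (~D(q) | D(u))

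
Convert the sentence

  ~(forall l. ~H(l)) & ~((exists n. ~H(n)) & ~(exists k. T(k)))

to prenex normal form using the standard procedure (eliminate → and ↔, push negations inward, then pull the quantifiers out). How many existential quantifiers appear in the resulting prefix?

2

Push ¬ through the quantifiers and connectives to reach negation normal form:
  (exists l. H(l)) & ((forall n. H(n)) | (exists k. T(k)))
All bound variables are already distinct, so no renaming is needed.
Extract every quantifier outward, since the variables are now distinct and don't occur free across branches:
  exists l. forall n. exists k. (H(l) & (H(n) | T(k)))
The prefix is exists l forall n exists k: 1 universal, 2 existential.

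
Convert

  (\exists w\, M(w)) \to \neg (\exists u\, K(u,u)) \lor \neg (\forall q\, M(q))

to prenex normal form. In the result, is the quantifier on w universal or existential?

Eliminate → and ↔ using ¬ and ∨.
  \neg (\exists w\, M(w)) \lor \neg (\exists u\, K(u,u)) \lor \neg (\forall q\, M(q))
Push ¬ through the quantifiers and connectives to reach negation normal form:
  (\forall w\, \neg M(w)) \lor (\forall u\, \neg K(u,u)) \lor (\exists q\, \neg M(q))
Finally move all quantifiers to the prefix:
  \forall w\, \forall u\, \exists q\, (\neg M(w) \lor \neg K(u,u) \lor \neg M(q))
The quantifier \exists w sits under an odd number of negations (counting the antecedent side of each →), so it flips to \forall w.

universal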